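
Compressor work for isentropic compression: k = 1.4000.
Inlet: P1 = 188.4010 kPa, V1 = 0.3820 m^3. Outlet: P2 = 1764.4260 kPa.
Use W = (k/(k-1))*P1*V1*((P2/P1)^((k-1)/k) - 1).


(k-1)/k = 0.2857
(P2/P1)^exp = 1.8949
W = 3.5000 * 188.4010 * 0.3820 * (1.8949 - 1) = 225.4083 kJ

225.4083 kJ


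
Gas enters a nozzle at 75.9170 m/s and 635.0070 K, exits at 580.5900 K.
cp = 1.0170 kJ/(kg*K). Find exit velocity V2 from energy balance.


dT = 54.4170 K
2*cp*1000*dT = 110684.1780
V1^2 = 5763.3909
V2 = sqrt(116447.5689) = 341.2441 m/s

341.2441 m/s


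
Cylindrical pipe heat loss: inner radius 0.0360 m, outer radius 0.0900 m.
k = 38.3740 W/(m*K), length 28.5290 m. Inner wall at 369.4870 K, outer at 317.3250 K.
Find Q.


dT = 52.1620 K
ln(ro/ri) = 0.9163
Q = 2*pi*38.3740*28.5290*52.1620 / 0.9163 = 391583.5413 W

391583.5413 W


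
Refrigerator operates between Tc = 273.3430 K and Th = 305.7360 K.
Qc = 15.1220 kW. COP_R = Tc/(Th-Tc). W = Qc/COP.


COP = 273.3430 / 32.3930 = 8.4383
W = 15.1220 / 8.4383 = 1.7921 kW

COP = 8.4383, W = 1.7921 kW


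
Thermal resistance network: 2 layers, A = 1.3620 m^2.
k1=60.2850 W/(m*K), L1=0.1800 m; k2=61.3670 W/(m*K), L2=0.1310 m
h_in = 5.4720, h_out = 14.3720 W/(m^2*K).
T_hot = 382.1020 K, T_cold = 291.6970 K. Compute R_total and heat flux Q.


R_conv_in = 1/(5.4720*1.3620) = 0.1342
R_1 = 0.1800/(60.2850*1.3620) = 0.0022
R_2 = 0.1310/(61.3670*1.3620) = 0.0016
R_conv_out = 1/(14.3720*1.3620) = 0.0511
R_total = 0.1890 K/W
Q = 90.4050 / 0.1890 = 478.2761 W

R_total = 0.1890 K/W, Q = 478.2761 W


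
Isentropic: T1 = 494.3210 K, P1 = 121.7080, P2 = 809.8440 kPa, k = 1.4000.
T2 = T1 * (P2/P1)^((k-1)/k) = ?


(k-1)/k = 0.2857
(P2/P1)^exp = 1.7186
T2 = 494.3210 * 1.7186 = 849.5235 K

849.5235 K


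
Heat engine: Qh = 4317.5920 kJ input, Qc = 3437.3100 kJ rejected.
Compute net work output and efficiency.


W = 4317.5920 - 3437.3100 = 880.2820 kJ
eta = 880.2820 / 4317.5920 = 0.2039 = 20.3883%

W = 880.2820 kJ, eta = 20.3883%


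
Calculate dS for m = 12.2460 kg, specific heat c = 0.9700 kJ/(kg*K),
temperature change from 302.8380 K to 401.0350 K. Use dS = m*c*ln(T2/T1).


T2/T1 = 1.3243
ln(T2/T1) = 0.2809
dS = 12.2460 * 0.9700 * 0.2809 = 3.3361 kJ/K

3.3361 kJ/K


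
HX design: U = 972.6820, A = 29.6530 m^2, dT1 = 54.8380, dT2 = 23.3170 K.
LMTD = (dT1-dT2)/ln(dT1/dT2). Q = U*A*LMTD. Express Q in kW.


LMTD = 36.8580 K
Q = 972.6820 * 29.6530 * 36.8580 = 1063093.5131 W = 1063.0935 kW

1063.0935 kW


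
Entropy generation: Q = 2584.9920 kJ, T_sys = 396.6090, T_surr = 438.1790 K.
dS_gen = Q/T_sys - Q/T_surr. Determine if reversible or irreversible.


dS_sys = 2584.9920/396.6090 = 6.5177 kJ/K
dS_surr = -2584.9920/438.1790 = -5.8994 kJ/K
dS_gen = 6.5177 - 5.8994 = 0.6183 kJ/K (irreversible)

dS_gen = 0.6183 kJ/K, irreversible


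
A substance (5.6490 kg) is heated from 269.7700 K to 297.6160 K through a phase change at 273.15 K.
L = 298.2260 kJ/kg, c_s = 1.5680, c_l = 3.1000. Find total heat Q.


Q1 (sensible, solid) = 5.6490 * 1.5680 * 3.3800 = 29.9388 kJ
Q2 (latent) = 5.6490 * 298.2260 = 1684.6787 kJ
Q3 (sensible, liquid) = 5.6490 * 3.1000 * 24.4660 = 428.4461 kJ
Q_total = 2143.0636 kJ

2143.0636 kJ


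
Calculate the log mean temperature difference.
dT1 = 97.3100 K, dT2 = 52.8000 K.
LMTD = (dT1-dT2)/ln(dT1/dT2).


dT1/dT2 = 1.8430
ln(dT1/dT2) = 0.6114
LMTD = 44.5100 / 0.6114 = 72.8013 K

72.8013 K


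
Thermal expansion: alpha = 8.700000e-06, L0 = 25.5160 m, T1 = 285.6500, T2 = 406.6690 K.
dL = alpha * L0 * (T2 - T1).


dT = 121.0190 K
dL = 8.700000e-06 * 25.5160 * 121.0190 = 0.026865 m
L_final = 25.542865 m

dL = 0.026865 m


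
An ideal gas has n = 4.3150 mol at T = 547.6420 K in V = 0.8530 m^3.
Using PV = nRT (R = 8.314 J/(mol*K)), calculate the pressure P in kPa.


P = nRT/V = 4.3150 * 8.314 * 547.6420 / 0.8530
= 19646.6075 / 0.8530 = 23032.3651 Pa = 23.0324 kPa

23.0324 kPa


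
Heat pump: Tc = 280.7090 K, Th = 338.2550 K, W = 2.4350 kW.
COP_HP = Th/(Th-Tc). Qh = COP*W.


COP = 338.2550 / 57.5460 = 5.8780
Qh = 5.8780 * 2.4350 = 14.3129 kW

COP = 5.8780, Qh = 14.3129 kW


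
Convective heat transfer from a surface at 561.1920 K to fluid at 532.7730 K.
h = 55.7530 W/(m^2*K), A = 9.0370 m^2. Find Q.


dT = 28.4190 K
Q = 55.7530 * 9.0370 * 28.4190 = 14318.6250 W

14318.6250 W


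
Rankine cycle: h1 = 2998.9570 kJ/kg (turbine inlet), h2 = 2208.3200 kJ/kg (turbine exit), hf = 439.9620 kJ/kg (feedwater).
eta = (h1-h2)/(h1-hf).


W = 790.6370 kJ/kg
Q_in = 2558.9950 kJ/kg
eta = 0.3090 = 30.8964%

eta = 30.8964%


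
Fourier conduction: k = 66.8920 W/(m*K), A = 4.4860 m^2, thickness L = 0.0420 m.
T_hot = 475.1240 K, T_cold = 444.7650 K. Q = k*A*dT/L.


dT = 30.3590 K
Q = 66.8920 * 4.4860 * 30.3590 / 0.0420 = 216906.0283 W

216906.0283 W


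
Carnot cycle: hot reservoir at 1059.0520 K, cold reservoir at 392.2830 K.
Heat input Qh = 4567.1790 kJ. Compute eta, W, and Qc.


eta = 1 - 392.2830/1059.0520 = 0.6296
W = 0.6296 * 4567.1790 = 2875.4522 kJ
Qc = 4567.1790 - 2875.4522 = 1691.7268 kJ

eta = 62.9590%, W = 2875.4522 kJ, Qc = 1691.7268 kJ


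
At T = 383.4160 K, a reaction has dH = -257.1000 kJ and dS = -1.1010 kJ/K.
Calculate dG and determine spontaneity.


T*dS = 383.4160 * -1.1010 = -422.1410 kJ
dG = -257.1000 + 422.1410 = 165.0410 kJ (non-spontaneous)

dG = 165.0410 kJ, non-spontaneous


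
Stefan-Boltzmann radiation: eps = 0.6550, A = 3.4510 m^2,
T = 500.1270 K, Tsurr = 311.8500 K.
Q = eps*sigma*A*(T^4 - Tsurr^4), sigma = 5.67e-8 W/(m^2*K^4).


T^4 = 6.2564e+10
Tsurr^4 = 9.4576e+09
Q = 0.6550 * 5.67e-8 * 3.4510 * 5.3106e+10 = 6806.3131 W

6806.3131 W


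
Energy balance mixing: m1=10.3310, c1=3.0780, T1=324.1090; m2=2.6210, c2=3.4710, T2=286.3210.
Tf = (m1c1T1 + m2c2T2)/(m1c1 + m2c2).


num = 12911.0858
den = 40.8963
Tf = 315.7030 K

315.7030 K


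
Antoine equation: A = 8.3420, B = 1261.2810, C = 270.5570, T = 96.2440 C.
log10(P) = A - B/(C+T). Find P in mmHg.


C+T = 366.8010
B/(C+T) = 3.4386
log10(P) = 8.3420 - 3.4386 = 4.9034
P = 10^4.9034 = 80057.5885 mmHg

80057.5885 mmHg


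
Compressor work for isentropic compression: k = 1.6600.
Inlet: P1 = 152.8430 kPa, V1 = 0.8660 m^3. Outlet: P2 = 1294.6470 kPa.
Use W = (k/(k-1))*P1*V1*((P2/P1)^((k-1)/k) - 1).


(k-1)/k = 0.3976
(P2/P1)^exp = 2.3384
W = 2.5152 * 152.8430 * 0.8660 * (2.3384 - 1) = 445.5812 kJ

445.5812 kJ


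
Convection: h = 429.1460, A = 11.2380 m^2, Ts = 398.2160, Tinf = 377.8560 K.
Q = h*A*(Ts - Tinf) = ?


dT = 20.3600 K
Q = 429.1460 * 11.2380 * 20.3600 = 98191.0423 W

98191.0423 W


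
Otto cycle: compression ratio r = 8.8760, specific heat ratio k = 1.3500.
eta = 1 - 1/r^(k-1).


r^(k-1) = 2.1472
eta = 1 - 1/2.1472 = 0.5343 = 53.4281%

53.4281%


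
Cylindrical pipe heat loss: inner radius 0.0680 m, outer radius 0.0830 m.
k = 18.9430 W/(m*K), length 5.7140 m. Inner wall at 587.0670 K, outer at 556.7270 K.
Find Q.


dT = 30.3400 K
ln(ro/ri) = 0.1993
Q = 2*pi*18.9430*5.7140*30.3400 / 0.1993 = 103515.5155 W

103515.5155 W


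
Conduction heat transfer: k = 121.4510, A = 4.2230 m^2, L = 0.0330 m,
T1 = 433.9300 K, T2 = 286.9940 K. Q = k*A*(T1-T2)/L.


dT = 146.9360 K
Q = 121.4510 * 4.2230 * 146.9360 / 0.0330 = 2283686.3159 W

2283686.3159 W


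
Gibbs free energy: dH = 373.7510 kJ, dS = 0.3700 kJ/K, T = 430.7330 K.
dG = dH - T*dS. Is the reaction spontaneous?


T*dS = 430.7330 * 0.3700 = 159.3712 kJ
dG = 373.7510 - 159.3712 = 214.3798 kJ (non-spontaneous)

dG = 214.3798 kJ, non-spontaneous


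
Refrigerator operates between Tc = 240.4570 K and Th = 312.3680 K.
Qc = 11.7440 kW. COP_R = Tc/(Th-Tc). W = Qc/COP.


COP = 240.4570 / 71.9110 = 3.3438
W = 11.7440 / 3.3438 = 3.5122 kW

COP = 3.3438, W = 3.5122 kW


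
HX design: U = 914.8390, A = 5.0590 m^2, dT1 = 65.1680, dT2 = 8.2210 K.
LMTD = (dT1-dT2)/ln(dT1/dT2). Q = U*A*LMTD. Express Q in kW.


LMTD = 27.5070 K
Q = 914.8390 * 5.0590 * 27.5070 = 127306.8601 W = 127.3069 kW

127.3069 kW


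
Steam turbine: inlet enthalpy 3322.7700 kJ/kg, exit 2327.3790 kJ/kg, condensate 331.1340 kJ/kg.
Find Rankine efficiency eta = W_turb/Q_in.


W = 995.3910 kJ/kg
Q_in = 2991.6360 kJ/kg
eta = 0.3327 = 33.2725%

eta = 33.2725%


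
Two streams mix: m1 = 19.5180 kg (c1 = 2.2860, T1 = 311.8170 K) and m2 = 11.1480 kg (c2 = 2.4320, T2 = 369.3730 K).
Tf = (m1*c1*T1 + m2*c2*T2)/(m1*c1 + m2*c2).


num = 23927.1142
den = 71.7301
Tf = 333.5715 K

333.5715 K


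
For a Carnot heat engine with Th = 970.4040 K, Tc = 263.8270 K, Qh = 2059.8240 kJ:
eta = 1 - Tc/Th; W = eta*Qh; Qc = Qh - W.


eta = 1 - 263.8270/970.4040 = 0.7281
W = 0.7281 * 2059.8240 = 1499.8127 kJ
Qc = 2059.8240 - 1499.8127 = 560.0113 kJ

eta = 72.8127%, W = 1499.8127 kJ, Qc = 560.0113 kJ


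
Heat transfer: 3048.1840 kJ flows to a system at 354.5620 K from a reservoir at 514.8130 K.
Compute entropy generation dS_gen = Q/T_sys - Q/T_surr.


dS_sys = 3048.1840/354.5620 = 8.5970 kJ/K
dS_surr = -3048.1840/514.8130 = -5.9210 kJ/K
dS_gen = 8.5970 - 5.9210 = 2.6761 kJ/K (irreversible)

dS_gen = 2.6761 kJ/K, irreversible


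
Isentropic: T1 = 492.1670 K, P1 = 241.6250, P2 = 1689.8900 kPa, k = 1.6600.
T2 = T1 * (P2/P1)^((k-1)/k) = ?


(k-1)/k = 0.3976
(P2/P1)^exp = 2.1670
T2 = 492.1670 * 2.1670 = 1066.5069 K

1066.5069 K


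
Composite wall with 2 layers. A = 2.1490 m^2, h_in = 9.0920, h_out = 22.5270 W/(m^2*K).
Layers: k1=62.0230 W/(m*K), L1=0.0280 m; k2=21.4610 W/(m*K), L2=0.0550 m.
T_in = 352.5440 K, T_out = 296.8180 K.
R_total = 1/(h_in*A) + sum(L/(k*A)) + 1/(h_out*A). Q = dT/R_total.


R_conv_in = 1/(9.0920*2.1490) = 0.0512
R_1 = 0.0280/(62.0230*2.1490) = 0.0002
R_2 = 0.0550/(21.4610*2.1490) = 0.0012
R_conv_out = 1/(22.5270*2.1490) = 0.0207
R_total = 0.0732 K/W
Q = 55.7260 / 0.0732 = 760.8710 W

R_total = 0.0732 K/W, Q = 760.8710 W


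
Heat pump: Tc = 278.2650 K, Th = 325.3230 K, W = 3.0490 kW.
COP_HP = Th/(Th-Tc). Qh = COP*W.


COP = 325.3230 / 47.0580 = 6.9132
Qh = 6.9132 * 3.0490 = 21.0785 kW

COP = 6.9132, Qh = 21.0785 kW


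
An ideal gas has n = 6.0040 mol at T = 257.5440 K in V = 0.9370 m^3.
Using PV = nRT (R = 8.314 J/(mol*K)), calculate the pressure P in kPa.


P = nRT/V = 6.0040 * 8.314 * 257.5440 / 0.9370
= 12855.8898 / 0.9370 = 13720.2666 Pa = 13.7203 kPa

13.7203 kPa


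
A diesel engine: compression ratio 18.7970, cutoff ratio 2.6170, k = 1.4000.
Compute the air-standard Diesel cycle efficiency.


r^(k-1) = 3.2332
rc^k = 3.8453
eta = 0.6113 = 61.1270%

61.1270%


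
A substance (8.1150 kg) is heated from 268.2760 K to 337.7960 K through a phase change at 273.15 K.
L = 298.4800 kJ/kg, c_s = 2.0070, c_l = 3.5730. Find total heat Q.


Q1 (sensible, solid) = 8.1150 * 2.0070 * 4.8740 = 79.3819 kJ
Q2 (latent) = 8.1150 * 298.4800 = 2422.1652 kJ
Q3 (sensible, liquid) = 8.1150 * 3.5730 * 64.6460 = 1874.4040 kJ
Q_total = 4375.9511 kJ

4375.9511 kJ


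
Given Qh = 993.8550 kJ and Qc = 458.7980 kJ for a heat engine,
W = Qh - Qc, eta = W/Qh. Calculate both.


W = 993.8550 - 458.7980 = 535.0570 kJ
eta = 535.0570 / 993.8550 = 0.5384 = 53.8365%

W = 535.0570 kJ, eta = 53.8365%


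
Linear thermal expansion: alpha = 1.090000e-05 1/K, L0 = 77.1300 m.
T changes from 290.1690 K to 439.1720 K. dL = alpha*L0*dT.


dT = 149.0030 K
dL = 1.090000e-05 * 77.1300 * 149.0030 = 0.125269 m
L_final = 77.255269 m

dL = 0.125269 m


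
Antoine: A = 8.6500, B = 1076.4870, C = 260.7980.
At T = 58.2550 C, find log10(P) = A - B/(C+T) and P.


C+T = 319.0530
B/(C+T) = 3.3740
log10(P) = 8.6500 - 3.3740 = 5.2760
P = 10^5.2760 = 188796.1673 mmHg

188796.1673 mmHg


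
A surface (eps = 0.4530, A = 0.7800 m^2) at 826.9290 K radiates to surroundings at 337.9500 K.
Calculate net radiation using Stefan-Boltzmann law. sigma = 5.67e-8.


T^4 = 4.6760e+11
Tsurr^4 = 1.3044e+10
Q = 0.4530 * 5.67e-8 * 0.7800 * 4.5455e+11 = 9106.7126 W

9106.7126 W


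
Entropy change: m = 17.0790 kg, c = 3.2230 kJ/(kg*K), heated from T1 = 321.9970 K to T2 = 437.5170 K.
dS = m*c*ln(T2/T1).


T2/T1 = 1.3588
ln(T2/T1) = 0.3066
dS = 17.0790 * 3.2230 * 0.3066 = 16.8755 kJ/K

16.8755 kJ/K


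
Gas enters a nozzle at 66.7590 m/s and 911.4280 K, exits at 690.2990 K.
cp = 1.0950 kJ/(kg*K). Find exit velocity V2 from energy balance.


dT = 221.1290 K
2*cp*1000*dT = 484272.5100
V1^2 = 4456.7641
V2 = sqrt(488729.2741) = 699.0917 m/s

699.0917 m/s


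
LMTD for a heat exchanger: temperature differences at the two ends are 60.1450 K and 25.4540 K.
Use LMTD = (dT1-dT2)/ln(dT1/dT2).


dT1/dT2 = 2.3629
ln(dT1/dT2) = 0.8599
LMTD = 34.6910 / 0.8599 = 40.3437 K

40.3437 K


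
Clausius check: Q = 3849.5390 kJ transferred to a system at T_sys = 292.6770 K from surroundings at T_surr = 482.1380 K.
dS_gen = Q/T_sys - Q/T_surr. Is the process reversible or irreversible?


dS_sys = 3849.5390/292.6770 = 13.1529 kJ/K
dS_surr = -3849.5390/482.1380 = -7.9843 kJ/K
dS_gen = 13.1529 - 7.9843 = 5.1685 kJ/K (irreversible)

dS_gen = 5.1685 kJ/K, irreversible


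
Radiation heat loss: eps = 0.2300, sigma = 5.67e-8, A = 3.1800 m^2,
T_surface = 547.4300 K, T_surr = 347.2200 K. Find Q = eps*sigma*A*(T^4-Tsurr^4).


T^4 = 8.9808e+10
Tsurr^4 = 1.4535e+10
Q = 0.2300 * 5.67e-8 * 3.1800 * 7.5273e+10 = 3121.5889 W

3121.5889 W


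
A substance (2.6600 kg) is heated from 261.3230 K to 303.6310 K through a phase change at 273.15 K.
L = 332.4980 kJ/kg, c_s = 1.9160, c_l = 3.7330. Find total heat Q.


Q1 (sensible, solid) = 2.6600 * 1.9160 * 11.8270 = 60.2770 kJ
Q2 (latent) = 2.6600 * 332.4980 = 884.4447 kJ
Q3 (sensible, liquid) = 2.6600 * 3.7330 * 30.4810 = 302.6696 kJ
Q_total = 1247.3913 kJ

1247.3913 kJ


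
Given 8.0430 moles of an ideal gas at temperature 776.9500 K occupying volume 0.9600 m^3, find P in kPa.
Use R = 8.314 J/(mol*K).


P = nRT/V = 8.0430 * 8.314 * 776.9500 / 0.9600
= 51954.2596 / 0.9600 = 54119.0204 Pa = 54.1190 kPa

54.1190 kPa


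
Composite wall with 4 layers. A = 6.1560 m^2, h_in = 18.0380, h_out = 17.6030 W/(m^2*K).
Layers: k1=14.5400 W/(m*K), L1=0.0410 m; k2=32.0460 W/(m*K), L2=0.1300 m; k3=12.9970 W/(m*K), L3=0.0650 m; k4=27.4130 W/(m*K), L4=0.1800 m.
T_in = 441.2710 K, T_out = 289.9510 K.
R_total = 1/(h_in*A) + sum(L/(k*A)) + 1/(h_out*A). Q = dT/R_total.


R_conv_in = 1/(18.0380*6.1560) = 0.0090
R_1 = 0.0410/(14.5400*6.1560) = 0.0005
R_2 = 0.1300/(32.0460*6.1560) = 0.0007
R_3 = 0.0650/(12.9970*6.1560) = 0.0008
R_4 = 0.1800/(27.4130*6.1560) = 0.0011
R_conv_out = 1/(17.6030*6.1560) = 0.0092
R_total = 0.0212 K/W
Q = 151.3200 / 0.0212 = 7127.7044 W

R_total = 0.0212 K/W, Q = 7127.7044 W


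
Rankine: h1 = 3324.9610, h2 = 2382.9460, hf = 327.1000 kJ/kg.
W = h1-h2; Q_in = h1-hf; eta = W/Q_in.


W = 942.0150 kJ/kg
Q_in = 2997.8610 kJ/kg
eta = 0.3142 = 31.4229%

eta = 31.4229%


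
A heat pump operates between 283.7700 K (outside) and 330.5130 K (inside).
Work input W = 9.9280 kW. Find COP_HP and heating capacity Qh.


COP = 330.5130 / 46.7430 = 7.0709
Qh = 7.0709 * 9.9280 = 70.1995 kW

COP = 7.0709, Qh = 70.1995 kW


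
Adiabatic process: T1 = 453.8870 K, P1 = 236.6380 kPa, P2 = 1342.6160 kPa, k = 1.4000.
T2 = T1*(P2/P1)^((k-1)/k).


(k-1)/k = 0.2857
(P2/P1)^exp = 1.6421
T2 = 453.8870 * 1.6421 = 745.3125 K

745.3125 K


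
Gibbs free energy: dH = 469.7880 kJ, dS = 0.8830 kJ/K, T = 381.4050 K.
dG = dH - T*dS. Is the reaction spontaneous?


T*dS = 381.4050 * 0.8830 = 336.7806 kJ
dG = 469.7880 - 336.7806 = 133.0074 kJ (non-spontaneous)

dG = 133.0074 kJ, non-spontaneous


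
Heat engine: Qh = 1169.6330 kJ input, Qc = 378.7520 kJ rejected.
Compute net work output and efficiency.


W = 1169.6330 - 378.7520 = 790.8810 kJ
eta = 790.8810 / 1169.6330 = 0.6762 = 67.6179%

W = 790.8810 kJ, eta = 67.6179%


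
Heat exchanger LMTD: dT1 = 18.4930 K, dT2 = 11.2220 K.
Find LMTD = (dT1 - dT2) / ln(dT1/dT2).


dT1/dT2 = 1.6479
ln(dT1/dT2) = 0.4995
LMTD = 7.2710 / 0.4995 = 14.5561 K

14.5561 K


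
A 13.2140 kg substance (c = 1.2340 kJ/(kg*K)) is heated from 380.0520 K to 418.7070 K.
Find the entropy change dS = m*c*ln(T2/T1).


T2/T1 = 1.1017
ln(T2/T1) = 0.0969
dS = 13.2140 * 1.2340 * 0.0969 = 1.5795 kJ/K

1.5795 kJ/K


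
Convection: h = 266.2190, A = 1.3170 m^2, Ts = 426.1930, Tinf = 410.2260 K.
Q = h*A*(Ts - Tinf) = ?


dT = 15.9670 K
Q = 266.2190 * 1.3170 * 15.9670 = 5598.1966 W

5598.1966 W


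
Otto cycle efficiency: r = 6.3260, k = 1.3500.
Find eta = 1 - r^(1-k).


r^(k-1) = 1.9072
eta = 1 - 1/1.9072 = 0.4757 = 47.5670%

47.5670%


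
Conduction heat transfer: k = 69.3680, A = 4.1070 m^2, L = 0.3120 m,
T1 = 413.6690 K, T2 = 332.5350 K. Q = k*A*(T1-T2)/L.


dT = 81.1340 K
Q = 69.3680 * 4.1070 * 81.1340 / 0.3120 = 74085.3215 W

74085.3215 W


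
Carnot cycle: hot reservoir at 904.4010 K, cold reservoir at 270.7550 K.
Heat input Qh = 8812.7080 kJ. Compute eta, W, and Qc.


eta = 1 - 270.7550/904.4010 = 0.7006
W = 0.7006 * 8812.7080 = 6174.4040 kJ
Qc = 8812.7080 - 6174.4040 = 2638.3040 kJ

eta = 70.0625%, W = 6174.4040 kJ, Qc = 2638.3040 kJ


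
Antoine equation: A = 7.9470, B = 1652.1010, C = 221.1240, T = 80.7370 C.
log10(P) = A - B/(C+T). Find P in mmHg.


C+T = 301.8610
B/(C+T) = 5.4731
log10(P) = 7.9470 - 5.4731 = 2.4739
P = 10^2.4739 = 297.8159 mmHg

297.8159 mmHg


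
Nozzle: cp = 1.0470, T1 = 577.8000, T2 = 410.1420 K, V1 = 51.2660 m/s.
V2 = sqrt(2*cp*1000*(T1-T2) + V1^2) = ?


dT = 167.6580 K
2*cp*1000*dT = 351075.8520
V1^2 = 2628.2028
V2 = sqrt(353704.0548) = 594.7302 m/s

594.7302 m/s


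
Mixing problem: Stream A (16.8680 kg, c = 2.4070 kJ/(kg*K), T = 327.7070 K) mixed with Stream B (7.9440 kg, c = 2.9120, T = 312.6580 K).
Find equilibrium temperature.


num = 20538.0174
den = 63.7342
Tf = 322.2448 K

322.2448 K


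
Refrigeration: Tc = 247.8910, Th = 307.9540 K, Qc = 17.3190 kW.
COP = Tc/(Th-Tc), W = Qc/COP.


COP = 247.8910 / 60.0630 = 4.1272
W = 17.3190 / 4.1272 = 4.1963 kW

COP = 4.1272, W = 4.1963 kW


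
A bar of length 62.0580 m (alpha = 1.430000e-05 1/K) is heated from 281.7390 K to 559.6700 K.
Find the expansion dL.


dT = 277.9310 K
dL = 1.430000e-05 * 62.0580 * 277.9310 = 0.246644 m
L_final = 62.304644 m

dL = 0.246644 m


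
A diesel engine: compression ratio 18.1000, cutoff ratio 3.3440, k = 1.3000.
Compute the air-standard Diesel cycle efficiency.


r^(k-1) = 2.3840
rc^k = 4.8034
eta = 0.4764 = 47.6443%

47.6443%


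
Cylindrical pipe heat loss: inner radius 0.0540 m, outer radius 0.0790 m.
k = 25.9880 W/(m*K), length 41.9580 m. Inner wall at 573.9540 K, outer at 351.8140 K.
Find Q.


dT = 222.1400 K
ln(ro/ri) = 0.3805
Q = 2*pi*25.9880*41.9580*222.1400 / 0.3805 = 4000192.8074 W

4000192.8074 W


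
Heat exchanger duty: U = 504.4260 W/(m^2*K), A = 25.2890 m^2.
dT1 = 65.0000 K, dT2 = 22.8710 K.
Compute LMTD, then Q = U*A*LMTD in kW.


LMTD = 40.3335 K
Q = 504.4260 * 25.2890 * 40.3335 = 514510.8463 W = 514.5108 kW

514.5108 kW


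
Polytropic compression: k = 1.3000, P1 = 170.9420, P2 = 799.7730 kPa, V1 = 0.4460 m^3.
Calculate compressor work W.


(k-1)/k = 0.2308
(P2/P1)^exp = 1.4277
W = 4.3333 * 170.9420 * 0.4460 * (1.4277 - 1) = 141.3071 kJ

141.3071 kJ


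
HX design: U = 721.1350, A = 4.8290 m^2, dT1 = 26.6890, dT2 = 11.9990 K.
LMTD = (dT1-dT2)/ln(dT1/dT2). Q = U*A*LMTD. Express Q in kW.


LMTD = 18.3756 K
Q = 721.1350 * 4.8290 * 18.3756 = 63990.5910 W = 63.9906 kW

63.9906 kW


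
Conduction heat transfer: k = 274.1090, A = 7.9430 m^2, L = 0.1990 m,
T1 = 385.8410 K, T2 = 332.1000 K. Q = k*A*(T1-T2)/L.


dT = 53.7410 K
Q = 274.1090 * 7.9430 * 53.7410 / 0.1990 = 587977.2529 W

587977.2529 W


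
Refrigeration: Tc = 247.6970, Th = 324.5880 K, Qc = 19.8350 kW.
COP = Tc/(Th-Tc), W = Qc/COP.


COP = 247.6970 / 76.8910 = 3.2214
W = 19.8350 / 3.2214 = 6.1573 kW

COP = 3.2214, W = 6.1573 kW


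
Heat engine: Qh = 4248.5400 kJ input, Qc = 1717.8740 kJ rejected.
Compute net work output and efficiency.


W = 4248.5400 - 1717.8740 = 2530.6660 kJ
eta = 2530.6660 / 4248.5400 = 0.5957 = 59.5655%

W = 2530.6660 kJ, eta = 59.5655%


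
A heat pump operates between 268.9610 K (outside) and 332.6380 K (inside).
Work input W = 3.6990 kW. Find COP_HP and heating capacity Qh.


COP = 332.6380 / 63.6770 = 5.2238
Qh = 5.2238 * 3.6990 = 19.3230 kW

COP = 5.2238, Qh = 19.3230 kW


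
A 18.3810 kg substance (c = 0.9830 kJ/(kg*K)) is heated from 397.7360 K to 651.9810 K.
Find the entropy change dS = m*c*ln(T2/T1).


T2/T1 = 1.6392
ln(T2/T1) = 0.4942
dS = 18.3810 * 0.9830 * 0.4942 = 8.9300 kJ/K

8.9300 kJ/K


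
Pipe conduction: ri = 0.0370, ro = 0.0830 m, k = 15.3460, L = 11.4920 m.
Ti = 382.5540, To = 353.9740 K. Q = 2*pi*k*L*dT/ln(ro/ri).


dT = 28.5800 K
ln(ro/ri) = 0.8079
Q = 2*pi*15.3460*11.4920*28.5800 / 0.8079 = 39197.9267 W

39197.9267 W


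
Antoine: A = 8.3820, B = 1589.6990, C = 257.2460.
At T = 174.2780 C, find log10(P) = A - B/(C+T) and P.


C+T = 431.5240
B/(C+T) = 3.6839
log10(P) = 8.3820 - 3.6839 = 4.6981
P = 10^4.6981 = 49897.8774 mmHg

49897.8774 mmHg


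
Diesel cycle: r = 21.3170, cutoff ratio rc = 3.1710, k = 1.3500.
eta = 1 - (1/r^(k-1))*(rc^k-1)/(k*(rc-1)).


r^(k-1) = 2.9178
rc^k = 4.7491
eta = 0.5616 = 56.1587%

56.1587%


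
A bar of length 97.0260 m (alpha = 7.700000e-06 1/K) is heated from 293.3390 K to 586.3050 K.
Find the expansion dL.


dT = 292.9660 K
dL = 7.700000e-06 * 97.0260 * 292.9660 = 0.218875 m
L_final = 97.244875 m

dL = 0.218875 m


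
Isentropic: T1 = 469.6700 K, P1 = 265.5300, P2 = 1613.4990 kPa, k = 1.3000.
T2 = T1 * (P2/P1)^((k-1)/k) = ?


(k-1)/k = 0.2308
(P2/P1)^exp = 1.5165
T2 = 469.6700 * 1.5165 = 712.2563 K

712.2563 K


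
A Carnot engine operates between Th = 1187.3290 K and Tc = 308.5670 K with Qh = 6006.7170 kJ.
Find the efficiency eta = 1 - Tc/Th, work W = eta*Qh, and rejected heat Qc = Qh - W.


eta = 1 - 308.5670/1187.3290 = 0.7401
W = 0.7401 * 6006.7170 = 4445.6715 kJ
Qc = 6006.7170 - 4445.6715 = 1561.0455 kJ

eta = 74.0117%, W = 4445.6715 kJ, Qc = 1561.0455 kJ


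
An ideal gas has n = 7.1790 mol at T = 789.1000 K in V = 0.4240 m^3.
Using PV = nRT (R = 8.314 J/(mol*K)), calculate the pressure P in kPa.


P = nRT/V = 7.1790 * 8.314 * 789.1000 / 0.4240
= 47098.3852 / 0.4240 = 111081.0971 Pa = 111.0811 kPa

111.0811 kPa


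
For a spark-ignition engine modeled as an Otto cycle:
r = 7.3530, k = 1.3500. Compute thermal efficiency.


r^(k-1) = 2.0103
eta = 1 - 1/2.0103 = 0.5026 = 50.2564%

50.2564%


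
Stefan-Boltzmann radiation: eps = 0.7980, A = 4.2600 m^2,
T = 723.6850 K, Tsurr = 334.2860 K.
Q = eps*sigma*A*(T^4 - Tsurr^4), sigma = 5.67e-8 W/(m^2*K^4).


T^4 = 2.7428e+11
Tsurr^4 = 1.2487e+10
Q = 0.7980 * 5.67e-8 * 4.2600 * 2.6180e+11 = 50461.1590 W

50461.1590 W


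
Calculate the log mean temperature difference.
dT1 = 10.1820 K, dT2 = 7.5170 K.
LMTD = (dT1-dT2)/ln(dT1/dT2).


dT1/dT2 = 1.3545
ln(dT1/dT2) = 0.3035
LMTD = 2.6650 / 0.3035 = 8.7822 K

8.7822 K


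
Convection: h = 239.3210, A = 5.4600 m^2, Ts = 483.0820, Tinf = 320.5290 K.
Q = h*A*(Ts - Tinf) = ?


dT = 162.5530 K
Q = 239.3210 * 5.4600 * 162.5530 = 212406.8120 W

212406.8120 W


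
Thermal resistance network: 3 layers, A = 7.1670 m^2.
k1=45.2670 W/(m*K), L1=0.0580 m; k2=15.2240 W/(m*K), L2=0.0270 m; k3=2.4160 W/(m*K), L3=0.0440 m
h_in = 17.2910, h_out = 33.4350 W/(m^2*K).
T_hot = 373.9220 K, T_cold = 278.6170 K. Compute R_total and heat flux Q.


R_conv_in = 1/(17.2910*7.1670) = 0.0081
R_1 = 0.0580/(45.2670*7.1670) = 0.0002
R_2 = 0.0270/(15.2240*7.1670) = 0.0002
R_3 = 0.0440/(2.4160*7.1670) = 0.0025
R_conv_out = 1/(33.4350*7.1670) = 0.0042
R_total = 0.0152 K/W
Q = 95.3050 / 0.0152 = 6266.0018 W

R_total = 0.0152 K/W, Q = 6266.0018 W


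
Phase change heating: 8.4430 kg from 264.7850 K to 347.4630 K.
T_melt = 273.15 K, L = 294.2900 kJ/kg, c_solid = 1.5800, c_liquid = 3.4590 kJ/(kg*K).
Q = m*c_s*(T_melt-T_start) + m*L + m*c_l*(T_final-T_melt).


Q1 (sensible, solid) = 8.4430 * 1.5800 * 8.3650 = 111.5886 kJ
Q2 (latent) = 8.4430 * 294.2900 = 2484.6905 kJ
Q3 (sensible, liquid) = 8.4430 * 3.4590 * 74.3130 = 2170.2619 kJ
Q_total = 4766.5410 kJ

4766.5410 kJ


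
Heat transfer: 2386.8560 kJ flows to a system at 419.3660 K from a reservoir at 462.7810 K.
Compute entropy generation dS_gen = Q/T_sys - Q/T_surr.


dS_sys = 2386.8560/419.3660 = 5.6916 kJ/K
dS_surr = -2386.8560/462.7810 = -5.1576 kJ/K
dS_gen = 5.6916 - 5.1576 = 0.5339 kJ/K (irreversible)

dS_gen = 0.5339 kJ/K, irreversible


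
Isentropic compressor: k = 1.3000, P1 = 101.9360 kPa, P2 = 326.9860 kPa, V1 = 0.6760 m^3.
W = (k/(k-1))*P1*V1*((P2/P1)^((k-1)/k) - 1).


(k-1)/k = 0.2308
(P2/P1)^exp = 1.3086
W = 4.3333 * 101.9360 * 0.6760 * (1.3086 - 1) = 92.1573 kJ

92.1573 kJ


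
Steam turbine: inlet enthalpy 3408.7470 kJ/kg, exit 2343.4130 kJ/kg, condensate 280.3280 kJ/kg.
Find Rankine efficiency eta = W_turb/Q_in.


W = 1065.3340 kJ/kg
Q_in = 3128.4190 kJ/kg
eta = 0.3405 = 34.0534%

eta = 34.0534%


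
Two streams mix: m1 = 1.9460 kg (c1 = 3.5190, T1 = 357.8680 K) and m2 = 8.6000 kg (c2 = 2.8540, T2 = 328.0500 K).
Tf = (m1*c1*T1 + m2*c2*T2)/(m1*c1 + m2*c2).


num = 10502.4612
den = 31.3924
Tf = 334.5545 K

334.5545 K


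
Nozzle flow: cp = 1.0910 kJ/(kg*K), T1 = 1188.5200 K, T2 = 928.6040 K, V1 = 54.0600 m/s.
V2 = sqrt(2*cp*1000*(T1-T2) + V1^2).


dT = 259.9160 K
2*cp*1000*dT = 567136.7120
V1^2 = 2922.4836
V2 = sqrt(570059.1956) = 755.0226 m/s

755.0226 m/s


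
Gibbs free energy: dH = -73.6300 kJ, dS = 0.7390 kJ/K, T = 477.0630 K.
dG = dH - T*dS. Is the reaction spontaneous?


T*dS = 477.0630 * 0.7390 = 352.5496 kJ
dG = -73.6300 - 352.5496 = -426.1796 kJ (spontaneous)

dG = -426.1796 kJ, spontaneous


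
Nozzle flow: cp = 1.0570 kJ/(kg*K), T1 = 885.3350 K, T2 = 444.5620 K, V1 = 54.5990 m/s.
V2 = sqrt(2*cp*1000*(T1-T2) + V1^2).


dT = 440.7730 K
2*cp*1000*dT = 931794.1220
V1^2 = 2981.0508
V2 = sqrt(934775.1728) = 966.8377 m/s

966.8377 m/s


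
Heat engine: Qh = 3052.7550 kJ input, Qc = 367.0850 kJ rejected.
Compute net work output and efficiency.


W = 3052.7550 - 367.0850 = 2685.6700 kJ
eta = 2685.6700 / 3052.7550 = 0.8798 = 87.9753%

W = 2685.6700 kJ, eta = 87.9753%


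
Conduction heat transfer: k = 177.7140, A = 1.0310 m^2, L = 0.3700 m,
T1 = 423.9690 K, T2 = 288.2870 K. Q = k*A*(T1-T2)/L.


dT = 135.6820 K
Q = 177.7140 * 1.0310 * 135.6820 / 0.3700 = 67189.4088 W

67189.4088 W


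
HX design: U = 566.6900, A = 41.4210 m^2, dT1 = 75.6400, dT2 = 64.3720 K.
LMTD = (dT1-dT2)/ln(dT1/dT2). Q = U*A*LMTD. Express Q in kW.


LMTD = 69.8546 K
Q = 566.6900 * 41.4210 * 69.8546 = 1639687.6726 W = 1639.6877 kW

1639.6877 kW


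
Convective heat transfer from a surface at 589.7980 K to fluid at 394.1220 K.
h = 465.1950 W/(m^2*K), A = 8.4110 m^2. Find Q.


dT = 195.6760 K
Q = 465.1950 * 8.4110 * 195.6760 = 765632.2758 W

765632.2758 W


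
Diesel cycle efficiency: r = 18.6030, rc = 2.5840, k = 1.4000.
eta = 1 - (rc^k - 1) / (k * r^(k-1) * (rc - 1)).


r^(k-1) = 3.2198
rc^k = 3.7775
eta = 0.6110 = 61.1005%

61.1005%


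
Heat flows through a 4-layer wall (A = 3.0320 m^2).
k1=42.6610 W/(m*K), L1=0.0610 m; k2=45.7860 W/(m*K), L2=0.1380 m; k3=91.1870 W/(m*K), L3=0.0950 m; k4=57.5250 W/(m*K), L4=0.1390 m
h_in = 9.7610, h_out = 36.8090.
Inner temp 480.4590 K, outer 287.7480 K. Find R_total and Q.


R_conv_in = 1/(9.7610*3.0320) = 0.0338
R_1 = 0.0610/(42.6610*3.0320) = 0.0005
R_2 = 0.1380/(45.7860*3.0320) = 0.0010
R_3 = 0.0950/(91.1870*3.0320) = 0.0003
R_4 = 0.1390/(57.5250*3.0320) = 0.0008
R_conv_out = 1/(36.8090*3.0320) = 0.0090
R_total = 0.0454 K/W
Q = 192.7110 / 0.0454 = 4248.9014 W

R_total = 0.0454 K/W, Q = 4248.9014 W


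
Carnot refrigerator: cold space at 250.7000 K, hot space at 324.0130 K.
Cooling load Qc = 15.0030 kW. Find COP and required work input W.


COP = 250.7000 / 73.3130 = 3.4196
W = 15.0030 / 3.4196 = 4.3874 kW

COP = 3.4196, W = 4.3874 kW


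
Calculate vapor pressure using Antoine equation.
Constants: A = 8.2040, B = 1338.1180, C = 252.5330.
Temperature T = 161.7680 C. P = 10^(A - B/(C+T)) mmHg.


C+T = 414.3010
B/(C+T) = 3.2298
log10(P) = 8.2040 - 3.2298 = 4.9742
P = 10^4.9742 = 94227.8256 mmHg

94227.8256 mmHg


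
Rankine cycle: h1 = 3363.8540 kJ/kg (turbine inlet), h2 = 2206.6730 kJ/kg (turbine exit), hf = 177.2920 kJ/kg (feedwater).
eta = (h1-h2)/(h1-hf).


W = 1157.1810 kJ/kg
Q_in = 3186.5620 kJ/kg
eta = 0.3631 = 36.3144%

eta = 36.3144%


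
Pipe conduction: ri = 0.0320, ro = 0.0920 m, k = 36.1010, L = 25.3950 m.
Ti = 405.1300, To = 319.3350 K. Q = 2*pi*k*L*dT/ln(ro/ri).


dT = 85.7950 K
ln(ro/ri) = 1.0561
Q = 2*pi*36.1010*25.3950*85.7950 / 1.0561 = 467976.1449 W

467976.1449 W


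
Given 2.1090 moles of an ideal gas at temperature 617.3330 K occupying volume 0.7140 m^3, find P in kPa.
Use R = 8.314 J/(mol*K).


P = nRT/V = 2.1090 * 8.314 * 617.3330 / 0.7140
= 10824.4563 / 0.7140 = 15160.3030 Pa = 15.1603 kPa

15.1603 kPa


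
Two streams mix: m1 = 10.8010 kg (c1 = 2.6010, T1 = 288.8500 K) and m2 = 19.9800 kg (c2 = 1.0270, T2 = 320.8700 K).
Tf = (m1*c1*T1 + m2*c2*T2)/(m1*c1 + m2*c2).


num = 14698.8580
den = 48.6129
Tf = 302.3656 K

302.3656 K


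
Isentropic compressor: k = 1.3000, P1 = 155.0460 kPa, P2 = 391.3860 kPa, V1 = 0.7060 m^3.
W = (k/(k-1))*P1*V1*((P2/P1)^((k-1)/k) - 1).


(k-1)/k = 0.2308
(P2/P1)^exp = 1.2382
W = 4.3333 * 155.0460 * 0.7060 * (1.2382 - 1) = 113.0032 kJ

113.0032 kJ


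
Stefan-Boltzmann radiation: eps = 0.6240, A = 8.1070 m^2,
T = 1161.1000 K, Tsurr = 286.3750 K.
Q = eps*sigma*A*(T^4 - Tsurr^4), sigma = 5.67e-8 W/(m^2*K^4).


T^4 = 1.8175e+12
Tsurr^4 = 6.7257e+09
Q = 0.6240 * 5.67e-8 * 8.1070 * 1.8108e+12 = 519393.1631 W

519393.1631 W


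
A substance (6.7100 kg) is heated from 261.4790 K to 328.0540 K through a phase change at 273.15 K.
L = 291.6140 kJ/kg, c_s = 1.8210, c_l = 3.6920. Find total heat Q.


Q1 (sensible, solid) = 6.7100 * 1.8210 * 11.6710 = 142.6069 kJ
Q2 (latent) = 6.7100 * 291.6140 = 1956.7299 kJ
Q3 (sensible, liquid) = 6.7100 * 3.6920 * 54.9040 = 1360.1544 kJ
Q_total = 3459.4912 kJ

3459.4912 kJ


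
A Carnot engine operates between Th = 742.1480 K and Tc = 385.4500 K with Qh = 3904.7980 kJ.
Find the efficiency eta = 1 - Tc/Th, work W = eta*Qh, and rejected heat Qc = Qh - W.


eta = 1 - 385.4500/742.1480 = 0.4806
W = 0.4806 * 3904.7980 = 1876.7599 kJ
Qc = 3904.7980 - 1876.7599 = 2028.0381 kJ

eta = 48.0629%, W = 1876.7599 kJ, Qc = 2028.0381 kJ


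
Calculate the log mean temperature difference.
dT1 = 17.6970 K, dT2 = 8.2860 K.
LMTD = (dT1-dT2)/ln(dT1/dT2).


dT1/dT2 = 2.1358
ln(dT1/dT2) = 0.7588
LMTD = 9.4110 / 0.7588 = 12.4020 K

12.4020 K


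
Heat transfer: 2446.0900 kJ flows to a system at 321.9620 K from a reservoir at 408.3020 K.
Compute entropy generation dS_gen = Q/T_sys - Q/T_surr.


dS_sys = 2446.0900/321.9620 = 7.5974 kJ/K
dS_surr = -2446.0900/408.3020 = -5.9909 kJ/K
dS_gen = 7.5974 - 5.9909 = 1.6066 kJ/K (irreversible)

dS_gen = 1.6066 kJ/K, irreversible


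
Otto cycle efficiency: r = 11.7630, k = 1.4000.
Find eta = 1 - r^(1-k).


r^(k-1) = 2.6804
eta = 1 - 1/2.6804 = 0.6269 = 62.6928%

62.6928%


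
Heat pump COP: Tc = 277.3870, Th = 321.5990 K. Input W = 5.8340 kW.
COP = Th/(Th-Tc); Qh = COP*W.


COP = 321.5990 / 44.2120 = 7.2740
Qh = 7.2740 * 5.8340 = 42.4366 kW

COP = 7.2740, Qh = 42.4366 kW


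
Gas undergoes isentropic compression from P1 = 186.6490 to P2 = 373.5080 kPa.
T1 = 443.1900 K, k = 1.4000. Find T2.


(k-1)/k = 0.2857
(P2/P1)^exp = 1.2192
T2 = 443.1900 * 1.2192 = 540.3415 K

540.3415 K


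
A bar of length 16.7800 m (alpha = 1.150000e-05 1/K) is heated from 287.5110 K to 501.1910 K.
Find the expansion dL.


dT = 213.6800 K
dL = 1.150000e-05 * 16.7800 * 213.6800 = 0.041234 m
L_final = 16.821234 m

dL = 0.041234 m


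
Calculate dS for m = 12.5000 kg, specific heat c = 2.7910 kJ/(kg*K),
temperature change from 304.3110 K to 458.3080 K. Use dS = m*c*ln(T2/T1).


T2/T1 = 1.5061
ln(T2/T1) = 0.4095
dS = 12.5000 * 2.7910 * 0.4095 = 14.2861 kJ/K

14.2861 kJ/K


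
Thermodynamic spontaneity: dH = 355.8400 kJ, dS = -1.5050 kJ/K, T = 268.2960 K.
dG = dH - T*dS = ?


T*dS = 268.2960 * -1.5050 = -403.7855 kJ
dG = 355.8400 + 403.7855 = 759.6255 kJ (non-spontaneous)

dG = 759.6255 kJ, non-spontaneous


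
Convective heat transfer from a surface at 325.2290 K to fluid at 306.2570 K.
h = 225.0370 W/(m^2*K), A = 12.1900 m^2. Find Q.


dT = 18.9720 K
Q = 225.0370 * 12.1900 * 18.9720 = 52044.0099 W

52044.0099 W


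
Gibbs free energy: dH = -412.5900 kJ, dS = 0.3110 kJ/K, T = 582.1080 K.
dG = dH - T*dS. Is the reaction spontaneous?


T*dS = 582.1080 * 0.3110 = 181.0356 kJ
dG = -412.5900 - 181.0356 = -593.6256 kJ (spontaneous)

dG = -593.6256 kJ, spontaneous


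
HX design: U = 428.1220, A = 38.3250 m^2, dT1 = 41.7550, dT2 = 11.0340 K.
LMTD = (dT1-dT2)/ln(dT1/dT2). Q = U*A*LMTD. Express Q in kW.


LMTD = 23.0840 K
Q = 428.1220 * 38.3250 * 23.0840 = 378756.3591 W = 378.7564 kW

378.7564 kW


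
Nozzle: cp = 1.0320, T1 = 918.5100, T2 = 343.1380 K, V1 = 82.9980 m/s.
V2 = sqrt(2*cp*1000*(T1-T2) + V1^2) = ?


dT = 575.3720 K
2*cp*1000*dT = 1187567.8080
V1^2 = 6888.6680
V2 = sqrt(1194456.4760) = 1092.9119 m/s

1092.9119 m/s


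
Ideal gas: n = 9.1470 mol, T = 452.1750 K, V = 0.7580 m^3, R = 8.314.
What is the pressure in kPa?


P = nRT/V = 9.1470 * 8.314 * 452.1750 / 0.7580
= 34387.0758 / 0.7580 = 45365.5354 Pa = 45.3655 kPa

45.3655 kPa


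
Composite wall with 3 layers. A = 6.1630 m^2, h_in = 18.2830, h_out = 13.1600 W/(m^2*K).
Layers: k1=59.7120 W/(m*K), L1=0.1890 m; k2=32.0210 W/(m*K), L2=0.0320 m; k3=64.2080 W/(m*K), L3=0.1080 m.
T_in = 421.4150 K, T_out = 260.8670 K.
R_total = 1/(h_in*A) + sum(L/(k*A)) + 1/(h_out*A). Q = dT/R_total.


R_conv_in = 1/(18.2830*6.1630) = 0.0089
R_1 = 0.1890/(59.7120*6.1630) = 0.0005
R_2 = 0.0320/(32.0210*6.1630) = 0.0002
R_3 = 0.1080/(64.2080*6.1630) = 0.0003
R_conv_out = 1/(13.1600*6.1630) = 0.0123
R_total = 0.0222 K/W
Q = 160.5480 / 0.0222 = 7247.1772 W

R_total = 0.0222 K/W, Q = 7247.1772 W


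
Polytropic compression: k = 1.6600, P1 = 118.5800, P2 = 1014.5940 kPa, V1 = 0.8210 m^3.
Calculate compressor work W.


(k-1)/k = 0.3976
(P2/P1)^exp = 2.3478
W = 2.5152 * 118.5800 * 0.8210 * (2.3478 - 1) = 330.0293 kJ

330.0293 kJ


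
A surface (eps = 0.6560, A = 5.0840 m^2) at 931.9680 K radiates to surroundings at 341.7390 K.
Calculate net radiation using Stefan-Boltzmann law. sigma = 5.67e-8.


T^4 = 7.5440e+11
Tsurr^4 = 1.3639e+10
Q = 0.6560 * 5.67e-8 * 5.0840 * 7.4077e+11 = 140078.9880 W

140078.9880 W


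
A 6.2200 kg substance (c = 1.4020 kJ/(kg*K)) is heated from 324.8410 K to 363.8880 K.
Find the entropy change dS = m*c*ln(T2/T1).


T2/T1 = 1.1202
ln(T2/T1) = 0.1135
dS = 6.2200 * 1.4020 * 0.1135 = 0.9899 kJ/K

0.9899 kJ/K


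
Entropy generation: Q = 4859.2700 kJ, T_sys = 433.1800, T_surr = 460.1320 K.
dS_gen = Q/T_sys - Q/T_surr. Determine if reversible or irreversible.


dS_sys = 4859.2700/433.1800 = 11.2177 kJ/K
dS_surr = -4859.2700/460.1320 = -10.5606 kJ/K
dS_gen = 11.2177 - 10.5606 = 0.6571 kJ/K (irreversible)

dS_gen = 0.6571 kJ/K, irreversible


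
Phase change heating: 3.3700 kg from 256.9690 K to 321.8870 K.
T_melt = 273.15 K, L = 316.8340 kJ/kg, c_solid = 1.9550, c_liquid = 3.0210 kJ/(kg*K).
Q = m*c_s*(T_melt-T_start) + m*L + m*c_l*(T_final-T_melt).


Q1 (sensible, solid) = 3.3700 * 1.9550 * 16.1810 = 106.6061 kJ
Q2 (latent) = 3.3700 * 316.8340 = 1067.7306 kJ
Q3 (sensible, liquid) = 3.3700 * 3.0210 * 48.7370 = 496.1802 kJ
Q_total = 1670.5169 kJ

1670.5169 kJ


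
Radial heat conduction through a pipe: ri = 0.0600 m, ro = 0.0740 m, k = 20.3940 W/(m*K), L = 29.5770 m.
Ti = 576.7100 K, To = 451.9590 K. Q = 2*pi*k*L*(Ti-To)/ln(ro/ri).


dT = 124.7510 K
ln(ro/ri) = 0.2097
Q = 2*pi*20.3940*29.5770*124.7510 / 0.2097 = 2254444.2059 W

2254444.2059 W


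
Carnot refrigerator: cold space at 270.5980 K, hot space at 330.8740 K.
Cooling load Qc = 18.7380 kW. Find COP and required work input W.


COP = 270.5980 / 60.2760 = 4.4893
W = 18.7380 / 4.4893 = 4.1739 kW

COP = 4.4893, W = 4.1739 kW


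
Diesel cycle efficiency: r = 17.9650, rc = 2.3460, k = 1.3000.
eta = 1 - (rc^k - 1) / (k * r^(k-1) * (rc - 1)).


r^(k-1) = 2.3786
rc^k = 3.0299
eta = 0.5123 = 51.2297%

51.2297%


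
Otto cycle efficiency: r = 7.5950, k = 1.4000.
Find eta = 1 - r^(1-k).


r^(k-1) = 2.2501
eta = 1 - 1/2.2501 = 0.5556 = 55.5585%

55.5585%


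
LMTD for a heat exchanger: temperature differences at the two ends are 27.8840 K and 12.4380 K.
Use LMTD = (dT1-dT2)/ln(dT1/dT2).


dT1/dT2 = 2.2418
ln(dT1/dT2) = 0.8073
LMTD = 15.4460 / 0.8073 = 19.1330 K

19.1330 K


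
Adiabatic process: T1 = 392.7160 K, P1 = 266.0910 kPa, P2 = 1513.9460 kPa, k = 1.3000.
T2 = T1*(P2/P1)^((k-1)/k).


(k-1)/k = 0.2308
(P2/P1)^exp = 1.4937
T2 = 392.7160 * 1.4937 = 586.5808 K

586.5808 K


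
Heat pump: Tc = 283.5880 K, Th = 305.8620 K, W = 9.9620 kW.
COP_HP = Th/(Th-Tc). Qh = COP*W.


COP = 305.8620 / 22.2740 = 13.7318
Qh = 13.7318 * 9.9620 = 136.7961 kW

COP = 13.7318, Qh = 136.7961 kW


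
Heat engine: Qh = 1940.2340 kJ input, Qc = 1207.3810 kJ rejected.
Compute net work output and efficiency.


W = 1940.2340 - 1207.3810 = 732.8530 kJ
eta = 732.8530 / 1940.2340 = 0.3777 = 37.7714%

W = 732.8530 kJ, eta = 37.7714%


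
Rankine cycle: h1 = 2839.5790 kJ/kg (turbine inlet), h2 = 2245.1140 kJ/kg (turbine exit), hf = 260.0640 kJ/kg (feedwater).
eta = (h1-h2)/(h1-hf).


W = 594.4650 kJ/kg
Q_in = 2579.5150 kJ/kg
eta = 0.2305 = 23.0456%

eta = 23.0456%


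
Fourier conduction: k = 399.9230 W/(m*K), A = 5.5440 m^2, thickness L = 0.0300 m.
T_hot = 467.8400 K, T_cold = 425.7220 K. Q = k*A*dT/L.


dT = 42.1180 K
Q = 399.9230 * 5.5440 * 42.1180 / 0.0300 = 3112763.2377 W

3112763.2377 W


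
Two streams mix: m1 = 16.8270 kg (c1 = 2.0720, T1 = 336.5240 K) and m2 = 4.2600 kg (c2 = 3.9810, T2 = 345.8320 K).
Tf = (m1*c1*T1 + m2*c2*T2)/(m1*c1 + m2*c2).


num = 17598.0780
den = 51.8246
Tf = 339.5699 K

339.5699 K


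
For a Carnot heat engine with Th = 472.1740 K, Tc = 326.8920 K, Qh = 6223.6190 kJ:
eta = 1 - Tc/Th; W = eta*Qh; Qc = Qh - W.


eta = 1 - 326.8920/472.1740 = 0.3077
W = 0.3077 * 6223.6190 = 1914.9293 kJ
Qc = 6223.6190 - 1914.9293 = 4308.6897 kJ

eta = 30.7687%, W = 1914.9293 kJ, Qc = 4308.6897 kJ


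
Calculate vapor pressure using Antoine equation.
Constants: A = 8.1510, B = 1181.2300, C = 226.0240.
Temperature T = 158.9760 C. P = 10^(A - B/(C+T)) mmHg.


C+T = 385.0000
B/(C+T) = 3.0681
log10(P) = 8.1510 - 3.0681 = 5.0829
P = 10^5.0829 = 121023.6174 mmHg

121023.6174 mmHg


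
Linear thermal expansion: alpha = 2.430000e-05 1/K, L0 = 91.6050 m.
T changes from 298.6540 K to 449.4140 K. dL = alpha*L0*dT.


dT = 150.7600 K
dL = 2.430000e-05 * 91.6050 * 150.7600 = 0.335592 m
L_final = 91.940592 m

dL = 0.335592 m


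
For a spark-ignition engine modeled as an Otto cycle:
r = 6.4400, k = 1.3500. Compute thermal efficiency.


r^(k-1) = 1.9192
eta = 1 - 1/1.9192 = 0.4789 = 47.8937%

47.8937%


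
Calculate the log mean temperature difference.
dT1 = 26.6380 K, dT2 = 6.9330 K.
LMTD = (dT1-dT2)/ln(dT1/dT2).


dT1/dT2 = 3.8422
ln(dT1/dT2) = 1.3460
LMTD = 19.7050 / 1.3460 = 14.6392 K

14.6392 K


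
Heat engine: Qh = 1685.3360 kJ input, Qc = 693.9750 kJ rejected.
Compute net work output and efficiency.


W = 1685.3360 - 693.9750 = 991.3610 kJ
eta = 991.3610 / 1685.3360 = 0.5882 = 58.8228%

W = 991.3610 kJ, eta = 58.8228%


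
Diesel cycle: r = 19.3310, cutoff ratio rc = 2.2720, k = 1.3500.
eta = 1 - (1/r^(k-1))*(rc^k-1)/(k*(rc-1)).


r^(k-1) = 2.8196
rc^k = 3.0280
eta = 0.5812 = 58.1157%

58.1157%
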